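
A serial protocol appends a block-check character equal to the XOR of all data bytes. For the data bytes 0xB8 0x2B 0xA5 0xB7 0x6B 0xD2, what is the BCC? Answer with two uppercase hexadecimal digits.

38

XOR the bytes together:
  start with 0xB8
  0xB8 ⊕ 0x2B = 0x93
  0x93 ⊕ 0xA5 = 0x36
  0x36 ⊕ 0xB7 = 0x81
  0x81 ⊕ 0x6B = 0xEA
  0xEA ⊕ 0xD2 = 0x38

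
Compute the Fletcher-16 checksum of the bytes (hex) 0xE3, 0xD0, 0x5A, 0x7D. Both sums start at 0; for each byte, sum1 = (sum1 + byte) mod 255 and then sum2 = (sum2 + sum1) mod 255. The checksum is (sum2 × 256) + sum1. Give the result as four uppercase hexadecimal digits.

Running sums (mod 255):
  after byte 0 (0xE3): sum1=227, sum2=227
  after byte 1 (0xD0): sum1=180, sum2=152
  after byte 2 (0x5A): sum1=15, sum2=167
  after byte 3 (0x7D): sum1=140, sum2=52
Checksum = sum2·256 + sum1 = 52·256 + 140 = 13452 = 0x348C.

348C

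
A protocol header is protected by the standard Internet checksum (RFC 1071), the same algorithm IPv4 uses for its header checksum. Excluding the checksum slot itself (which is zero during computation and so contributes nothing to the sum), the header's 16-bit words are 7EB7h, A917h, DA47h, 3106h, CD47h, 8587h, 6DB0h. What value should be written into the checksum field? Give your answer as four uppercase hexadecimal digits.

One's-complement addition (fold any carry out of bit 15 back into bit 0):
  0x7EB7 + 0xA917 = 0x127CE → wrap carry → 0x27CF
  0x27CF + 0xDA47 = 0x10216 → wrap carry → 0x0217
  0x0217 + 0x3106 = 0x0331D
  0x331D + 0xCD47 = 0x10064 → wrap carry → 0x0065
  0x0065 + 0x8587 = 0x085EC
  0x85EC + 0x6DB0 = 0x0F39C
One's-complement sum = 0xF39C.
Checksum = ~0xF39C & 0xFFFF = 0x0C63.

0C63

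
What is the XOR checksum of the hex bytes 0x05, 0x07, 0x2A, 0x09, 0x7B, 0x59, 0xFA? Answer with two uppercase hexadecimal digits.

F9

XOR the bytes together:
  start with 0x05
  0x05 ⊕ 0x07 = 0x02
  0x02 ⊕ 0x2A = 0x28
  0x28 ⊕ 0x09 = 0x21
  0x21 ⊕ 0x7B = 0x5A
  0x5A ⊕ 0x59 = 0x03
  0x03 ⊕ 0xFA = 0xF9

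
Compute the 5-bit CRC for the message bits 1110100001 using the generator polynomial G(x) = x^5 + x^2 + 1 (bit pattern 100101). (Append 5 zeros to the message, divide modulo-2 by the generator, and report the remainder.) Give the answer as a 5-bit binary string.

11011

Append 5 zeros: 111010000100000. Divide by 100101 (XOR where the leading bit is 1):
  pos 0: 111010 XOR 100101 = 011111
  pos 1: 111110 XOR 100101 = 011011
  pos 2: 110110 XOR 100101 = 010011
  pos 3: 100110 XOR 100101 = 000011
  pos 7: 111000 XOR 100101 = 011101
  pos 8: 111010 XOR 100101 = 011111
  pos 9: 111110 XOR 100101 = 011011
Remainder (last 5 bits) = 11011. This is the CRC / FCS.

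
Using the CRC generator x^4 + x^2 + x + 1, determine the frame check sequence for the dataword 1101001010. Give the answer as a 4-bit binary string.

0010

Append 4 zeros: 11010010100000. Divide by 10111 (XOR where the leading bit is 1):
  pos 0: 11010 XOR 10111 = 01101
  pos 1: 11010 XOR 10111 = 01101
  pos 2: 11011 XOR 10111 = 01100
  pos 3: 11000 XOR 10111 = 01111
  pos 4: 11111 XOR 10111 = 01000
  pos 5: 10000 XOR 10111 = 00111
  pos 7: 11100 XOR 10111 = 01011
  pos 8: 10110 XOR 10111 = 00001
Remainder (last 4 bits) = 0010. This is the CRC / FCS.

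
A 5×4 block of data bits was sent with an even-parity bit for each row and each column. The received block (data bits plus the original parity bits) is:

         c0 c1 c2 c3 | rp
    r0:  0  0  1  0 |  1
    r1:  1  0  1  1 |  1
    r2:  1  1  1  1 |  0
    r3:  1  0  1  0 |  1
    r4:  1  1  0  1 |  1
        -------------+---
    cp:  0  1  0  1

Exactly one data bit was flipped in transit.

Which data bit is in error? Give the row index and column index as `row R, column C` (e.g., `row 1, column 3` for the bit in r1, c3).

Recompute each row's even parity and compare to rp:
  r0: data parity 1, sent rp 1 → ok
  r1: data parity 1, sent rp 1 → ok
  r2: data parity 0, sent rp 0 → ok
  r3: data parity 0, sent rp 1 → mismatch
  r4: data parity 1, sent rp 1 → ok
Recompute each column's even parity and compare to cp:
  c0: data parity 0, sent cp 0 → ok
  c1: data parity 0, sent cp 1 → mismatch
  c2: data parity 0, sent cp 0 → ok
  c3: data parity 1, sent cp 1 → ok
Exactly one row (r3) and one column (c1) fail → the flipped bit is at their intersection.

row 3, column 1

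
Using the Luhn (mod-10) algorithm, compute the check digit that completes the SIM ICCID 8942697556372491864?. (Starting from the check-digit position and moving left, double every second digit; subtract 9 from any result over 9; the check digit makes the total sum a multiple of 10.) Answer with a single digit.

3

Partial digits right→left: 4 6 8 1 9 4 2 7 3 6 5 5 7 9 6 2 4 9 8
Double every second digit counting from the check-digit position (so the 1st, 3rd, 5th, ... of the partial from the right).
  doubled (with −9 where >9): 8 7 9 4 6 1 5 3 8 7 → sum 58
  kept as-is: 6 1 4 7 6 5 9 2 9 → sum 49
Total = 58 + 49 = 107.
Check digit = (10 − (107 mod 10)) mod 10 = 3.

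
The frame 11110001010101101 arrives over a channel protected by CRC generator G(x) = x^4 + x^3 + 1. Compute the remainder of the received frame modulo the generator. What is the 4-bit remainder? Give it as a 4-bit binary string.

1101

Modulo-2 division of 11110001010101101 by 11001:
  pos 0: 11110 XOR 11001 = 00111
  pos 2: 11100 XOR 11001 = 00101
  pos 4: 10110 XOR 11001 = 01111
  pos 5: 11111 XOR 11001 = 00110
  pos 7: 11001 XOR 11001 = 00000
Remainder = 1101 (nonzero — an error is detected).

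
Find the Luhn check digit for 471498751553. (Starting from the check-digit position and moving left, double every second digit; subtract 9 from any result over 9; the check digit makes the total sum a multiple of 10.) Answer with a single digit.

Partial digits right→left: 3 5 5 1 5 7 8 9 4 1 7 4
Double every second digit counting from the check-digit position (so the 1st, 3rd, 5th, ... of the partial from the right).
  doubled (with −9 where >9): 6 1 1 7 8 5 → sum 28
  kept as-is: 5 1 7 9 1 4 → sum 27
Total = 28 + 27 = 55.
Check digit = (10 − (55 mod 10)) mod 10 = 5.

5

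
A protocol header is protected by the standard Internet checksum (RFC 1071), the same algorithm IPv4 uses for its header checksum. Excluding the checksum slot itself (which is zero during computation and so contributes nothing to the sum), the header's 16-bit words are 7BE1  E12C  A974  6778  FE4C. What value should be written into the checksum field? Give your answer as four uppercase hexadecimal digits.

One's-complement addition (fold any carry out of bit 15 back into bit 0):
  0x7BE1 + 0xE12C = 0x15D0D → wrap carry → 0x5D0E
  0x5D0E + 0xA974 = 0x10682 → wrap carry → 0x0683
  0x0683 + 0x6778 = 0x06DFB
  0x6DFB + 0xFE4C = 0x16C47 → wrap carry → 0x6C48
One's-complement sum = 0x6C48.
Checksum = ~0x6C48 & 0xFFFF = 0x93B7.

93B7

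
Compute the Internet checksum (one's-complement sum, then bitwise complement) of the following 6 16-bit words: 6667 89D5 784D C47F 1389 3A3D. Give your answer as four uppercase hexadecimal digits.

852F

One's-complement addition (fold any carry out of bit 15 back into bit 0):
  0x6667 + 0x89D5 = 0x0F03C
  0xF03C + 0x784D = 0x16889 → wrap carry → 0x688A
  0x688A + 0xC47F = 0x12D09 → wrap carry → 0x2D0A
  0x2D0A + 0x1389 = 0x04093
  0x4093 + 0x3A3D = 0x07AD0
One's-complement sum = 0x7AD0.
Checksum = ~0x7AD0 & 0xFFFF = 0x852F.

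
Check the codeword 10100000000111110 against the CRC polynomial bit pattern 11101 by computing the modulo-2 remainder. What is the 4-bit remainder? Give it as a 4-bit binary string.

Modulo-2 division of 10100000000111110 by 11101:
  pos 0: 10100 XOR 11101 = 01001
  pos 1: 10010 XOR 11101 = 01111
  pos 2: 11110 XOR 11101 = 00011
  pos 5: 11000 XOR 11101 = 00101
  pos 7: 10101 XOR 11101 = 01000
  pos 8: 10001 XOR 11101 = 01100
  pos 9: 11001 XOR 11101 = 00100
  pos 11: 10011 XOR 11101 = 01110
  pos 12: 11100 XOR 11101 = 00001
Remainder = 0001 (nonzero — an error is detected).

0001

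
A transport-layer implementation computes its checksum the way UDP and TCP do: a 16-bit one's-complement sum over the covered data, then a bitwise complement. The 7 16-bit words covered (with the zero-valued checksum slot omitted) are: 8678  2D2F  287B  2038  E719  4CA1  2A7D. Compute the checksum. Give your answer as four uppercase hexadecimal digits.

One's-complement addition (fold any carry out of bit 15 back into bit 0):
  0x8678 + 0x2D2F = 0x0B3A7
  0xB3A7 + 0x287B = 0x0DC22
  0xDC22 + 0x2038 = 0x0FC5A
  0xFC5A + 0xE719 = 0x1E373 → wrap carry → 0xE374
  0xE374 + 0x4CA1 = 0x13015 → wrap carry → 0x3016
  0x3016 + 0x2A7D = 0x05A93
One's-complement sum = 0x5A93.
Checksum = ~0x5A93 & 0xFFFF = 0xA56C.

A56C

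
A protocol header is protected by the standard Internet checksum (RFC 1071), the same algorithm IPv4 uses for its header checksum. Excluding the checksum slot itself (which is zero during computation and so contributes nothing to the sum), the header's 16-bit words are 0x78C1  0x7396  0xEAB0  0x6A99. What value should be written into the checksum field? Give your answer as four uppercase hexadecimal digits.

BE5D

One's-complement addition (fold any carry out of bit 15 back into bit 0):
  0x78C1 + 0x7396 = 0x0EC57
  0xEC57 + 0xEAB0 = 0x1D707 → wrap carry → 0xD708
  0xD708 + 0x6A99 = 0x141A1 → wrap carry → 0x41A2
One's-complement sum = 0x41A2.
Checksum = ~0x41A2 & 0xFFFF = 0xBE5D.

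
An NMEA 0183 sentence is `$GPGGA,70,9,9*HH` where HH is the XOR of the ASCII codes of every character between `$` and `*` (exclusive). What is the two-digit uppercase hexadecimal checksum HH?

XOR the ASCII codes of the payload characters:
  'G' = 0x47 → acc = 0x47
  'P' = 0x50 → acc = 0x17
  'G' = 0x47 → acc = 0x50
  'G' = 0x47 → acc = 0x17
  'A' = 0x41 → acc = 0x56
  ',' = 0x2C → acc = 0x7A
  '7' = 0x37 → acc = 0x4D
  '0' = 0x30 → acc = 0x7D
  ',' = 0x2C → acc = 0x51
  '9' = 0x39 → acc = 0x68
  ',' = 0x2C → acc = 0x44
  '9' = 0x39 → acc = 0x7D
Checksum = 0x7D.

7D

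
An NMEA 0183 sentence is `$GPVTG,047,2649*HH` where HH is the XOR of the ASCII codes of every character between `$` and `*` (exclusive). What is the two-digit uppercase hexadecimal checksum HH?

XOR the ASCII codes of the payload characters:
  'G' = 0x47 → acc = 0x47
  'P' = 0x50 → acc = 0x17
  'V' = 0x56 → acc = 0x41
  'T' = 0x54 → acc = 0x15
  'G' = 0x47 → acc = 0x52
  ',' = 0x2C → acc = 0x7E
  '0' = 0x30 → acc = 0x4E
  '4' = 0x34 → acc = 0x7A
  '7' = 0x37 → acc = 0x4D
  ',' = 0x2C → acc = 0x61
  '2' = 0x32 → acc = 0x53
  '6' = 0x36 → acc = 0x65
  '4' = 0x34 → acc = 0x51
  '9' = 0x39 → acc = 0x68
Checksum = 0x68.

68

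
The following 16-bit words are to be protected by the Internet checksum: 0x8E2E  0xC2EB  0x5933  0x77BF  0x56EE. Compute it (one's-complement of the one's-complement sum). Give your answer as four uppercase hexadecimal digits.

One's-complement addition (fold any carry out of bit 15 back into bit 0):
  0x8E2E + 0xC2EB = 0x15119 → wrap carry → 0x511A
  0x511A + 0x5933 = 0x0AA4D
  0xAA4D + 0x77BF = 0x1220C → wrap carry → 0x220D
  0x220D + 0x56EE = 0x078FB
One's-complement sum = 0x78FB.
Checksum = ~0x78FB & 0xFFFF = 0x8704.

8704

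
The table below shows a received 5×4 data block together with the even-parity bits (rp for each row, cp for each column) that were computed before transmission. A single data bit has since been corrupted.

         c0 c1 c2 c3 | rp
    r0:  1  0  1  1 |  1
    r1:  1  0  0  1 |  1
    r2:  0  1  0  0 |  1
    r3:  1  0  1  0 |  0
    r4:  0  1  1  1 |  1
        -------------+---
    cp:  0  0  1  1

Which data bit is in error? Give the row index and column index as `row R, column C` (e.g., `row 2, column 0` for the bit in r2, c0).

Recompute each row's even parity and compare to rp:
  r0: data parity 1, sent rp 1 → ok
  r1: data parity 0, sent rp 1 → mismatch
  r2: data parity 1, sent rp 1 → ok
  r3: data parity 0, sent rp 0 → ok
  r4: data parity 1, sent rp 1 → ok
Recompute each column's even parity and compare to cp:
  c0: data parity 1, sent cp 0 → mismatch
  c1: data parity 0, sent cp 0 → ok
  c2: data parity 1, sent cp 1 → ok
  c3: data parity 1, sent cp 1 → ok
Exactly one row (r1) and one column (c0) fail → the flipped bit is at their intersection.

row 1, column 0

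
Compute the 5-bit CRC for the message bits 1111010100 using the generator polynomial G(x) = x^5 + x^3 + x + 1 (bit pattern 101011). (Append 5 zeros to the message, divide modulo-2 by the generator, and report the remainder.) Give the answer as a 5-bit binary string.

00110

Append 5 zeros: 111101010000000. Divide by 101011 (XOR where the leading bit is 1):
  pos 0: 111101 XOR 101011 = 010110
  pos 1: 101100 XOR 101011 = 000111
  pos 4: 111100 XOR 101011 = 010111
  pos 5: 101110 XOR 101011 = 000101
  pos 8: 101000 XOR 101011 = 000011
Remainder (last 5 bits) = 00110. This is the CRC / FCS.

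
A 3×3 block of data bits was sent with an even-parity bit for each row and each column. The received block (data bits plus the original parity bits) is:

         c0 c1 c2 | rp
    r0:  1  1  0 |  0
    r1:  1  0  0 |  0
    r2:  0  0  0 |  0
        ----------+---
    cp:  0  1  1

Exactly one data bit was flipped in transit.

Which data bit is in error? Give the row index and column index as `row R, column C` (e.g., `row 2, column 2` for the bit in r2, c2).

row 1, column 2

Recompute each row's even parity and compare to rp:
  r0: data parity 0, sent rp 0 → ok
  r1: data parity 1, sent rp 0 → mismatch
  r2: data parity 0, sent rp 0 → ok
Recompute each column's even parity and compare to cp:
  c0: data parity 0, sent cp 0 → ok
  c1: data parity 1, sent cp 1 → ok
  c2: data parity 0, sent cp 1 → mismatch
Exactly one row (r1) and one column (c2) fail → the flipped bit is at their intersection.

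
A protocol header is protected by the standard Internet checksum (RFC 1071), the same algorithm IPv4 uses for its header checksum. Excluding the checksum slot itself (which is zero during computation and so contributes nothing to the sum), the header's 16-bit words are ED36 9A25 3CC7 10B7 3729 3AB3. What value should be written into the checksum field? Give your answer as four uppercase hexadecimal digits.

B948

One's-complement addition (fold any carry out of bit 15 back into bit 0):
  0xED36 + 0x9A25 = 0x1875B → wrap carry → 0x875C
  0x875C + 0x3CC7 = 0x0C423
  0xC423 + 0x10B7 = 0x0D4DA
  0xD4DA + 0x3729 = 0x10C03 → wrap carry → 0x0C04
  0x0C04 + 0x3AB3 = 0x046B7
One's-complement sum = 0x46B7.
Checksum = ~0x46B7 & 0xFFFF = 0xB948.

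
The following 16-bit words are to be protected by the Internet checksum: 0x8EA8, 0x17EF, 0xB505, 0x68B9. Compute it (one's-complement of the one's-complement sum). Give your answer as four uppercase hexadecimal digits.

3BA9

One's-complement addition (fold any carry out of bit 15 back into bit 0):
  0x8EA8 + 0x17EF = 0x0A697
  0xA697 + 0xB505 = 0x15B9C → wrap carry → 0x5B9D
  0x5B9D + 0x68B9 = 0x0C456
One's-complement sum = 0xC456.
Checksum = ~0xC456 & 0xFFFF = 0x3BA9.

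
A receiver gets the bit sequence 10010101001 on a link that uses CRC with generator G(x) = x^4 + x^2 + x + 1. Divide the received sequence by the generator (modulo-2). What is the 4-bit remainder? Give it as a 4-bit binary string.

1110

Modulo-2 division of 10010101001 by 10111:
  pos 0: 10010 XOR 10111 = 00101
  pos 2: 10110 XOR 10111 = 00001
  pos 6: 11001 XOR 10111 = 01110
Remainder = 1110 (nonzero — an error is detected).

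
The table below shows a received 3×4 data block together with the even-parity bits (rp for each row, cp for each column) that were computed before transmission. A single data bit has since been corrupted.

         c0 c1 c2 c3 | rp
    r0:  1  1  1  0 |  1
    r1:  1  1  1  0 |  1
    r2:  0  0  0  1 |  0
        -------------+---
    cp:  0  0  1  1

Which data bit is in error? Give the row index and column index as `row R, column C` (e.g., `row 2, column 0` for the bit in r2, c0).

Recompute each row's even parity and compare to rp:
  r0: data parity 1, sent rp 1 → ok
  r1: data parity 1, sent rp 1 → ok
  r2: data parity 1, sent rp 0 → mismatch
Recompute each column's even parity and compare to cp:
  c0: data parity 0, sent cp 0 → ok
  c1: data parity 0, sent cp 0 → ok
  c2: data parity 0, sent cp 1 → mismatch
  c3: data parity 1, sent cp 1 → ok
Exactly one row (r2) and one column (c2) fail → the flipped bit is at their intersection.

row 2, column 2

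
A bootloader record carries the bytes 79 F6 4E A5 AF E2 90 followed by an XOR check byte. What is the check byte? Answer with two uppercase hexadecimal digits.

XOR the bytes together:
  start with 0x79
  0x79 ⊕ 0xF6 = 0x8F
  0x8F ⊕ 0x4E = 0xC1
  0xC1 ⊕ 0xA5 = 0x64
  0x64 ⊕ 0xAF = 0xCB
  0xCB ⊕ 0xE2 = 0x29
  0x29 ⊕ 0x90 = 0xB9

B9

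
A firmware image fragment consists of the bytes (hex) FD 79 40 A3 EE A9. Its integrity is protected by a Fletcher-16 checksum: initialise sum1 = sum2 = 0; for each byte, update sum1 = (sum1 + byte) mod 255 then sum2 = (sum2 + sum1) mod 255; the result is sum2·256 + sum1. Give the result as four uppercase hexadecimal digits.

Running sums (mod 255):
  after byte 0 (FD): sum1=253, sum2=253
  after byte 1 (79): sum1=119, sum2=117
  after byte 2 (40): sum1=183, sum2=45
  after byte 3 (A3): sum1=91, sum2=136
  after byte 4 (EE): sum1=74, sum2=210
  after byte 5 (A9): sum1=243, sum2=198
Checksum = sum2·256 + sum1 = 198·256 + 243 = 50931 = 0xC6F3.

C6F3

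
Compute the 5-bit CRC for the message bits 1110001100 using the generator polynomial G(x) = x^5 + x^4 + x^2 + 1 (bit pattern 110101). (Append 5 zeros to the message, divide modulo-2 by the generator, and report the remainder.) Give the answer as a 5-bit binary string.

Append 5 zeros: 111000110000000. Divide by 110101 (XOR where the leading bit is 1):
  pos 0: 111000 XOR 110101 = 001101
  pos 2: 110111 XOR 110101 = 000010
  pos 6: 100000 XOR 110101 = 010101
  pos 7: 101010 XOR 110101 = 011111
  pos 8: 111110 XOR 110101 = 001011
Remainder (last 5 bits) = 10110. This is the CRC / FCS.

10110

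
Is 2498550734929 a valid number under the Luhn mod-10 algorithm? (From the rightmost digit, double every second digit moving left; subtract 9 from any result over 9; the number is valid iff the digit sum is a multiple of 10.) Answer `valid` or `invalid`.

From the right, keep odd positions and double even positions (subtract 9 from any doubled value over 9):
  doubled (positions 2,4,...): 4 8 5 1 7 8 → sum 33
  kept (positions 1,3,...): 9 9 3 0 5 9 2 → sum 37
Total = 70.
70 mod 10 = 0, so the number is valid.

valid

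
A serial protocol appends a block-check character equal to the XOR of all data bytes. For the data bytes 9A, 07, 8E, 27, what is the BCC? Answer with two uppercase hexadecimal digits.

34

XOR the bytes together:
  start with 0x9A
  0x9A ⊕ 0x07 = 0x9D
  0x9D ⊕ 0x8E = 0x13
  0x13 ⊕ 0x27 = 0x34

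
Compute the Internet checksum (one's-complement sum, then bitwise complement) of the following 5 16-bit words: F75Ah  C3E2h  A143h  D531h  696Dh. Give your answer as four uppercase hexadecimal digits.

One's-complement addition (fold any carry out of bit 15 back into bit 0):
  0xF75A + 0xC3E2 = 0x1BB3C → wrap carry → 0xBB3D
  0xBB3D + 0xA143 = 0x15C80 → wrap carry → 0x5C81
  0x5C81 + 0xD531 = 0x131B2 → wrap carry → 0x31B3
  0x31B3 + 0x696D = 0x09B20
One's-complement sum = 0x9B20.
Checksum = ~0x9B20 & 0xFFFF = 0x64DF.

64DF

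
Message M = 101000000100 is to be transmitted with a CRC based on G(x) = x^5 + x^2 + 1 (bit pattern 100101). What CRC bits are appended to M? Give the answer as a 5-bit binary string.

Append 5 zeros: 10100000010000000. Divide by 100101 (XOR where the leading bit is 1):
  pos 0: 101000 XOR 100101 = 001101
  pos 2: 110100 XOR 100101 = 010001
  pos 3: 100010 XOR 100101 = 000111
  pos 6: 111100 XOR 100101 = 011001
  pos 7: 110010 XOR 100101 = 010111
  pos 8: 101110 XOR 100101 = 001011
  pos 10: 101100 XOR 100101 = 001001
Remainder (last 5 bits) = 10010. This is the CRC / FCS.

10010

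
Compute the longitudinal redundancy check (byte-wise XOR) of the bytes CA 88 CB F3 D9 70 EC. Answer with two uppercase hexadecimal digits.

XOR the bytes together:
  start with 0xCA
  0xCA ⊕ 0x88 = 0x42
  0x42 ⊕ 0xCB = 0x89
  0x89 ⊕ 0xF3 = 0x7A
  0x7A ⊕ 0xD9 = 0xA3
  0xA3 ⊕ 0x70 = 0xD3
  0xD3 ⊕ 0xEC = 0x3F

3F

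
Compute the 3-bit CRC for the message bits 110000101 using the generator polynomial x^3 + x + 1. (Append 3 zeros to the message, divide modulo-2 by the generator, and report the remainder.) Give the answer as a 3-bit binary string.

Append 3 zeros: 110000101000. Divide by 1011 (XOR where the leading bit is 1):
  pos 0: 1100 XOR 1011 = 0111
  pos 1: 1110 XOR 1011 = 0101
  pos 2: 1010 XOR 1011 = 0001
  pos 5: 1101 XOR 1011 = 0110
  pos 6: 1100 XOR 1011 = 0111
  pos 7: 1110 XOR 1011 = 0101
  pos 8: 1010 XOR 1011 = 0001
Remainder (last 3 bits) = 001. This is the CRC / FCS.

001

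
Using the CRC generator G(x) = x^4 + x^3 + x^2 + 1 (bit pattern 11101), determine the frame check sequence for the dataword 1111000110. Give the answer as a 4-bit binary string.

0101

Append 4 zeros: 11110001100000. Divide by 11101 (XOR where the leading bit is 1):
  pos 0: 11110 XOR 11101 = 00011
  pos 3: 11001 XOR 11101 = 00100
  pos 5: 10010 XOR 11101 = 01111
  pos 6: 11110 XOR 11101 = 00011
  pos 9: 11000 XOR 11101 = 00101
Remainder (last 4 bits) = 0101. This is the CRC / FCS.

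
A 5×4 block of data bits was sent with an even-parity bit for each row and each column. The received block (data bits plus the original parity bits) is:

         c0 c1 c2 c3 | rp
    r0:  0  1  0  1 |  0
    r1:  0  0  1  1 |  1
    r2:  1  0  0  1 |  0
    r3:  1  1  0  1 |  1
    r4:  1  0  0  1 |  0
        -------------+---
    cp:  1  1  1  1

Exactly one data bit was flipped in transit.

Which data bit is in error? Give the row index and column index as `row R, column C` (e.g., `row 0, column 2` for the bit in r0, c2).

Recompute each row's even parity and compare to rp:
  r0: data parity 0, sent rp 0 → ok
  r1: data parity 0, sent rp 1 → mismatch
  r2: data parity 0, sent rp 0 → ok
  r3: data parity 1, sent rp 1 → ok
  r4: data parity 0, sent rp 0 → ok
Recompute each column's even parity and compare to cp:
  c0: data parity 1, sent cp 1 → ok
  c1: data parity 0, sent cp 1 → mismatch
  c2: data parity 1, sent cp 1 → ok
  c3: data parity 1, sent cp 1 → ok
Exactly one row (r1) and one column (c1) fail → the flipped bit is at their intersection.

row 1, column 1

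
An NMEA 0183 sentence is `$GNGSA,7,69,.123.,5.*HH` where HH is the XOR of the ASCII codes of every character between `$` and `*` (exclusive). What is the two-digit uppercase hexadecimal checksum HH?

XOR the ASCII codes of the payload characters:
  'G' = 0x47 → acc = 0x47
  'N' = 0x4E → acc = 0x09
  'G' = 0x47 → acc = 0x4E
  'S' = 0x53 → acc = 0x1D
  'A' = 0x41 → acc = 0x5C
  ',' = 0x2C → acc = 0x70
  '7' = 0x37 → acc = 0x47
  ',' = 0x2C → acc = 0x6B
  '6' = 0x36 → acc = 0x5D
  '9' = 0x39 → acc = 0x64
  ',' = 0x2C → acc = 0x48
  '.' = 0x2E → acc = 0x66
  '1' = 0x31 → acc = 0x57
  '2' = 0x32 → acc = 0x65
  '3' = 0x33 → acc = 0x56
  '.' = 0x2E → acc = 0x78
  ',' = 0x2C → acc = 0x54
  '5' = 0x35 → acc = 0x61
  '.' = 0x2E → acc = 0x4F
Checksum = 0x4F.

4F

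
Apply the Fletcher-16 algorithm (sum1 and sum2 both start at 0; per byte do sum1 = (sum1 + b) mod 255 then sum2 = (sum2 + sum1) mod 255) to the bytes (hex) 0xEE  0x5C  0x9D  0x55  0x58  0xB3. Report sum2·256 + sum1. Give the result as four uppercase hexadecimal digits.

Running sums (mod 255):
  after byte 0 (0xEE): sum1=238, sum2=238
  after byte 1 (0x5C): sum1=75, sum2=58
  after byte 2 (0x9D): sum1=232, sum2=35
  after byte 3 (0x55): sum1=62, sum2=97
  after byte 4 (0x58): sum1=150, sum2=247
  after byte 5 (0xB3): sum1=74, sum2=66
Checksum = sum2·256 + sum1 = 66·256 + 74 = 16970 = 0x424A.

424A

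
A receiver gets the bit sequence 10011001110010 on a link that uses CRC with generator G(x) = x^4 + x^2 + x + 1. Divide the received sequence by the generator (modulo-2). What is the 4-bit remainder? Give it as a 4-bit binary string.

Modulo-2 division of 10011001110010 by 10111:
  pos 0: 10011 XOR 10111 = 00100
  pos 2: 10000 XOR 10111 = 00111
  pos 4: 11111 XOR 10111 = 01000
  pos 5: 10001 XOR 10111 = 00110
  pos 7: 11000 XOR 10111 = 01111
  pos 8: 11111 XOR 10111 = 01000
  pos 9: 10000 XOR 10111 = 00111
Remainder = 0111 (nonzero — an error is detected).

0111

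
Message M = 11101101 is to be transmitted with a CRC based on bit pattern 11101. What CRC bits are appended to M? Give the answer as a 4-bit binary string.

0011

Append 4 zeros: 111011010000. Divide by 11101 (XOR where the leading bit is 1):
  pos 0: 11101 XOR 11101 = 00000
  pos 5: 10100 XOR 11101 = 01001
  pos 6: 10010 XOR 11101 = 01111
  pos 7: 11110 XOR 11101 = 00011
Remainder (last 4 bits) = 0011. This is the CRC / FCS.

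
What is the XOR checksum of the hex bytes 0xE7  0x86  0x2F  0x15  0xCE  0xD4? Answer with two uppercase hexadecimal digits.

XOR the bytes together:
  start with 0xE7
  0xE7 ⊕ 0x86 = 0x61
  0x61 ⊕ 0x2F = 0x4E
  0x4E ⊕ 0x15 = 0x5B
  0x5B ⊕ 0xCE = 0x95
  0x95 ⊕ 0xD4 = 0x41

41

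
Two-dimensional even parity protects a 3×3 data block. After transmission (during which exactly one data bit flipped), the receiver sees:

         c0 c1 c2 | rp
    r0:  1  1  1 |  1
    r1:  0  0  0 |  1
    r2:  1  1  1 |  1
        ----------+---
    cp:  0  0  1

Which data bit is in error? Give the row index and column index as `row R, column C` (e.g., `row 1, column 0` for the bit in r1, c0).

row 1, column 2

Recompute each row's even parity and compare to rp:
  r0: data parity 1, sent rp 1 → ok
  r1: data parity 0, sent rp 1 → mismatch
  r2: data parity 1, sent rp 1 → ok
Recompute each column's even parity and compare to cp:
  c0: data parity 0, sent cp 0 → ok
  c1: data parity 0, sent cp 0 → ok
  c2: data parity 0, sent cp 1 → mismatch
Exactly one row (r1) and one column (c2) fail → the flipped bit is at their intersection.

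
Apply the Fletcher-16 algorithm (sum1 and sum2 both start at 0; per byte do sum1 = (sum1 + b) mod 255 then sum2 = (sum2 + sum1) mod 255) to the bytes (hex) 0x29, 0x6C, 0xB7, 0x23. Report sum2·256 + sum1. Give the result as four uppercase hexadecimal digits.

7C70

Running sums (mod 255):
  after byte 0 (0x29): sum1=41, sum2=41
  after byte 1 (0x6C): sum1=149, sum2=190
  after byte 2 (0xB7): sum1=77, sum2=12
  after byte 3 (0x23): sum1=112, sum2=124
Checksum = sum2·256 + sum1 = 124·256 + 112 = 31856 = 0x7C70.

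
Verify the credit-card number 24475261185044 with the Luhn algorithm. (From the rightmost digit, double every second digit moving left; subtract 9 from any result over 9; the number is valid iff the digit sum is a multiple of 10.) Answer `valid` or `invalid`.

From the right, keep odd positions and double even positions (subtract 9 from any doubled value over 9):
  doubled (positions 2,4,...): 8 1 2 3 1 8 4 → sum 27
  kept (positions 1,3,...): 4 0 8 1 2 7 4 → sum 26
Total = 53.
53 mod 10 = 3, so the number is invalid.

invalid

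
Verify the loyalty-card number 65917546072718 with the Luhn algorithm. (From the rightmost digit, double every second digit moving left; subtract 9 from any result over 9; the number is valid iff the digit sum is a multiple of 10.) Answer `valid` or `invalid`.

valid

From the right, keep odd positions and double even positions (subtract 9 from any doubled value over 9):
  doubled (positions 2,4,...): 2 4 0 8 5 9 3 → sum 31
  kept (positions 1,3,...): 8 7 7 6 5 1 5 → sum 39
Total = 70.
70 mod 10 = 0, so the number is valid.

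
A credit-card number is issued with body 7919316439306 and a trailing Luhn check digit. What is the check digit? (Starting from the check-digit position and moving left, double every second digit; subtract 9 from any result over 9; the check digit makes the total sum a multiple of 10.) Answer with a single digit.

7

Partial digits right→left: 6 0 3 9 3 4 6 1 3 9 1 9 7
Double every second digit counting from the check-digit position (so the 1st, 3rd, 5th, ... of the partial from the right).
  doubled (with −9 where >9): 3 6 6 3 6 2 5 → sum 31
  kept as-is: 0 9 4 1 9 9 → sum 32
Total = 31 + 32 = 63.
Check digit = (10 − (63 mod 10)) mod 10 = 7.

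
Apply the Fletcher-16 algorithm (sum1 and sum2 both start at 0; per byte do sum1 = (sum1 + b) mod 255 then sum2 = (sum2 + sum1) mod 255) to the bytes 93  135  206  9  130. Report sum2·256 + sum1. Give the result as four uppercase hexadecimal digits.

F13F

Running sums (mod 255):
  after byte 0 (93): sum1=93, sum2=93
  after byte 1 (135): sum1=228, sum2=66
  after byte 2 (206): sum1=179, sum2=245
  after byte 3 (9): sum1=188, sum2=178
  after byte 4 (130): sum1=63, sum2=241
Checksum = sum2·256 + sum1 = 241·256 + 63 = 61759 = 0xF13F.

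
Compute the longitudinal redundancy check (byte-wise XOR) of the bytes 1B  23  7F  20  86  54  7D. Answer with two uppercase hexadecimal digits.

C8

XOR the bytes together:
  start with 0x1B
  0x1B ⊕ 0x23 = 0x38
  0x38 ⊕ 0x7F = 0x47
  0x47 ⊕ 0x20 = 0x67
  0x67 ⊕ 0x86 = 0xE1
  0xE1 ⊕ 0x54 = 0xB5
  0xB5 ⊕ 0x7D = 0xC8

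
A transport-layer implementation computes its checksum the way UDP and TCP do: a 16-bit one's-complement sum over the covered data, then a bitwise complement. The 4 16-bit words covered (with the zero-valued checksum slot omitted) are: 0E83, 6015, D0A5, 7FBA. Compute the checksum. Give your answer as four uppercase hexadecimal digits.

One's-complement addition (fold any carry out of bit 15 back into bit 0):
  0x0E83 + 0x6015 = 0x06E98
  0x6E98 + 0xD0A5 = 0x13F3D → wrap carry → 0x3F3E
  0x3F3E + 0x7FBA = 0x0BEF8
One's-complement sum = 0xBEF8.
Checksum = ~0xBEF8 & 0xFFFF = 0x4107.

4107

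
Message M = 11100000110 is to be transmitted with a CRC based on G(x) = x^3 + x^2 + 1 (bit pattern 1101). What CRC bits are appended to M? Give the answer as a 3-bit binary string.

Append 3 zeros: 11100000110000. Divide by 1101 (XOR where the leading bit is 1):
  pos 0: 1110 XOR 1101 = 0011
  pos 2: 1100 XOR 1101 = 0001
  pos 5: 1001 XOR 1101 = 0100
  pos 6: 1001 XOR 1101 = 0100
  pos 7: 1000 XOR 1101 = 0101
  pos 8: 1010 XOR 1101 = 0111
  pos 9: 1110 XOR 1101 = 0011
Remainder (last 3 bits) = 110. This is the CRC / FCS.

110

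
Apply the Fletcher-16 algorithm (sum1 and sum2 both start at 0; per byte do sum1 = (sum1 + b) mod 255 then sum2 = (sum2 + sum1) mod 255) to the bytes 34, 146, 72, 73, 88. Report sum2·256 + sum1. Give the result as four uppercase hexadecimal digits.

Running sums (mod 255):
  after byte 0 (34): sum1=34, sum2=34
  after byte 1 (146): sum1=180, sum2=214
  after byte 2 (72): sum1=252, sum2=211
  after byte 3 (73): sum1=70, sum2=26
  after byte 4 (88): sum1=158, sum2=184
Checksum = sum2·256 + sum1 = 184·256 + 158 = 47262 = 0xB89E.

B89E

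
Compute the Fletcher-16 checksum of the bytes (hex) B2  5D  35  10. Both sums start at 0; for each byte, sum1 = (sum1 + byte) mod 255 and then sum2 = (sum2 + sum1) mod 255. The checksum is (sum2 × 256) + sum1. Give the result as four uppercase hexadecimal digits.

5D55

Running sums (mod 255):
  after byte 0 (B2): sum1=178, sum2=178
  after byte 1 (5D): sum1=16, sum2=194
  after byte 2 (35): sum1=69, sum2=8
  after byte 3 (10): sum1=85, sum2=93
Checksum = sum2·256 + sum1 = 93·256 + 85 = 23893 = 0x5D55.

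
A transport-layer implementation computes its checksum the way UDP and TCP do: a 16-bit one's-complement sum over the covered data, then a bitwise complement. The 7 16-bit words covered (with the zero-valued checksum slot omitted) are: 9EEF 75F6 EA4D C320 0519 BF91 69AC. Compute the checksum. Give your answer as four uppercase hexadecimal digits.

0F54

One's-complement addition (fold any carry out of bit 15 back into bit 0):
  0x9EEF + 0x75F6 = 0x114E5 → wrap carry → 0x14E6
  0x14E6 + 0xEA4D = 0x0FF33
  0xFF33 + 0xC320 = 0x1C253 → wrap carry → 0xC254
  0xC254 + 0x0519 = 0x0C76D
  0xC76D + 0xBF91 = 0x186FE → wrap carry → 0x86FF
  0x86FF + 0x69AC = 0x0F0AB
One's-complement sum = 0xF0AB.
Checksum = ~0xF0AB & 0xFFFF = 0x0F54.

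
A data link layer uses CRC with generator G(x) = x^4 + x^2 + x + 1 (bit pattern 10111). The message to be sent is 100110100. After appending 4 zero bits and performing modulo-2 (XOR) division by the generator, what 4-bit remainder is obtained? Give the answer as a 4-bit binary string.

Append 4 zeros: 1001101000000. Divide by 10111 (XOR where the leading bit is 1):
  pos 0: 10011 XOR 10111 = 00100
  pos 2: 10001 XOR 10111 = 00110
  pos 4: 11000 XOR 10111 = 01111
  pos 5: 11110 XOR 10111 = 01001
  pos 6: 10010 XOR 10111 = 00101
  pos 8: 10100 XOR 10111 = 00011
Remainder (last 4 bits) = 0011. This is the CRC / FCS.

0011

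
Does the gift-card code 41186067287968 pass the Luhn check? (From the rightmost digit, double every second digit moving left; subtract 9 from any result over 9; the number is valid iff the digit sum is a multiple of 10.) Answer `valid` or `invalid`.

From the right, keep odd positions and double even positions (subtract 9 from any doubled value over 9):
  doubled (positions 2,4,...): 3 5 4 3 3 2 8 → sum 28
  kept (positions 1,3,...): 8 9 8 7 0 8 1 → sum 41
Total = 69.
69 mod 10 = 9, so the number is invalid.

invalid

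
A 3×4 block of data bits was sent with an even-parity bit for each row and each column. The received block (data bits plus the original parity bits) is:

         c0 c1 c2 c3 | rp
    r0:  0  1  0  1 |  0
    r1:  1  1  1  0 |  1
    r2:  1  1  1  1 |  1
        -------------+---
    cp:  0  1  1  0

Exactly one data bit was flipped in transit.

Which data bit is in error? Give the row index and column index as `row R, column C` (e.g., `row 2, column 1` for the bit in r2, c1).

Recompute each row's even parity and compare to rp:
  r0: data parity 0, sent rp 0 → ok
  r1: data parity 1, sent rp 1 → ok
  r2: data parity 0, sent rp 1 → mismatch
Recompute each column's even parity and compare to cp:
  c0: data parity 0, sent cp 0 → ok
  c1: data parity 1, sent cp 1 → ok
  c2: data parity 0, sent cp 1 → mismatch
  c3: data parity 0, sent cp 0 → ok
Exactly one row (r2) and one column (c2) fail → the flipped bit is at their intersection.

row 2, column 2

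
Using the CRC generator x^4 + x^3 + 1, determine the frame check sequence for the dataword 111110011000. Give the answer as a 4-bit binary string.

1100

Append 4 zeros: 1111100110000000. Divide by 11001 (XOR where the leading bit is 1):
  pos 0: 11111 XOR 11001 = 00110
  pos 2: 11000 XOR 11001 = 00001
  pos 6: 11100 XOR 11001 = 00101
  pos 8: 10100 XOR 11001 = 01101
  pos 9: 11010 XOR 11001 = 00011
Remainder (last 4 bits) = 1100. This is the CRC / FCS.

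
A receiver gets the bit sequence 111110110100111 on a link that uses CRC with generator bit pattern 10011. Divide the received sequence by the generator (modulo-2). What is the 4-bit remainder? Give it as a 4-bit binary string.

Modulo-2 division of 111110110100111 by 10011:
  pos 0: 11111 XOR 10011 = 01100
  pos 1: 11000 XOR 10011 = 01011
  pos 2: 10111 XOR 10011 = 00100
  pos 4: 10010 XOR 10011 = 00001
  pos 8: 11001 XOR 10011 = 01010
  pos 9: 10101 XOR 10011 = 00110
Remainder = 1101 (nonzero — an error is detected).

1101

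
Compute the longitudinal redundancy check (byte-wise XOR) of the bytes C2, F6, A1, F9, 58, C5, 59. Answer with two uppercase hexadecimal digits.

XOR the bytes together:
  start with 0xC2
  0xC2 ⊕ 0xF6 = 0x34
  0x34 ⊕ 0xA1 = 0x95
  0x95 ⊕ 0xF9 = 0x6C
  0x6C ⊕ 0x58 = 0x34
  0x34 ⊕ 0xC5 = 0xF1
  0xF1 ⊕ 0x59 = 0xA8

A8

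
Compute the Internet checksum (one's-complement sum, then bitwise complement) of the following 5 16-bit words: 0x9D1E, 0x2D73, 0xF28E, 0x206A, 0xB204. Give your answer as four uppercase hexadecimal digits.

One's-complement addition (fold any carry out of bit 15 back into bit 0):
  0x9D1E + 0x2D73 = 0x0CA91
  0xCA91 + 0xF28E = 0x1BD1F → wrap carry → 0xBD20
  0xBD20 + 0x206A = 0x0DD8A
  0xDD8A + 0xB204 = 0x18F8E → wrap carry → 0x8F8F
One's-complement sum = 0x8F8F.
Checksum = ~0x8F8F & 0xFFFF = 0x7070.

7070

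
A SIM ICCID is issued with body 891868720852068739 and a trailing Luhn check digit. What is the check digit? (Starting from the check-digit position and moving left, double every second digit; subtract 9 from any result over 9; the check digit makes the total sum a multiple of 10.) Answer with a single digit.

Partial digits right→left: 9 3 7 8 6 0 2 5 8 0 2 7 8 6 8 1 9 8
Double every second digit counting from the check-digit position (so the 1st, 3rd, 5th, ... of the partial from the right).
  doubled (with −9 where >9): 9 5 3 4 7 4 7 7 9 → sum 55
  kept as-is: 3 8 0 5 0 7 6 1 8 → sum 38
Total = 55 + 38 = 93.
Check digit = (10 − (93 mod 10)) mod 10 = 7.

7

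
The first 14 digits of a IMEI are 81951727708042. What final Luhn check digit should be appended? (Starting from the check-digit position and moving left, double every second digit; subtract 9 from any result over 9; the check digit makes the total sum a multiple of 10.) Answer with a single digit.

4

Partial digits right→left: 2 4 0 8 0 7 7 2 7 1 5 9 1 8
Double every second digit counting from the check-digit position (so the 1st, 3rd, 5th, ... of the partial from the right).
  doubled (with −9 where >9): 4 0 0 5 5 1 2 → sum 17
  kept as-is: 4 8 7 2 1 9 8 → sum 39
Total = 17 + 39 = 56.
Check digit = (10 − (56 mod 10)) mod 10 = 4.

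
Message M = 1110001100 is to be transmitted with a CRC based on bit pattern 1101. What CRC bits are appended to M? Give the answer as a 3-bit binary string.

Append 3 zeros: 1110001100000. Divide by 1101 (XOR where the leading bit is 1):
  pos 0: 1110 XOR 1101 = 0011
  pos 2: 1100 XOR 1101 = 0001
  pos 5: 1110 XOR 1101 = 0011
  pos 7: 1100 XOR 1101 = 0001
Remainder (last 3 bits) = 100. This is the CRC / FCS.

100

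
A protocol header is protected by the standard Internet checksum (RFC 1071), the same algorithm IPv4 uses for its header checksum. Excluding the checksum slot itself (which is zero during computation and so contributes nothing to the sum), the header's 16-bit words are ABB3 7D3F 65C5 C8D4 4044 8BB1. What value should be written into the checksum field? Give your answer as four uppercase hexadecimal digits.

One's-complement addition (fold any carry out of bit 15 back into bit 0):
  0xABB3 + 0x7D3F = 0x128F2 → wrap carry → 0x28F3
  0x28F3 + 0x65C5 = 0x08EB8
  0x8EB8 + 0xC8D4 = 0x1578C → wrap carry → 0x578D
  0x578D + 0x4044 = 0x097D1
  0x97D1 + 0x8BB1 = 0x12382 → wrap carry → 0x2383
One's-complement sum = 0x2383.
Checksum = ~0x2383 & 0xFFFF = 0xDC7C.

DC7C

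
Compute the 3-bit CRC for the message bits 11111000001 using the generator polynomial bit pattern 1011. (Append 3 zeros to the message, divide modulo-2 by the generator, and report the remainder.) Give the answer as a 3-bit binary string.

000

Append 3 zeros: 11111000001000. Divide by 1011 (XOR where the leading bit is 1):
  pos 0: 1111 XOR 1011 = 0100
  pos 1: 1001 XOR 1011 = 0010
  pos 3: 1000 XOR 1011 = 0011
  pos 5: 1100 XOR 1011 = 0111
  pos 6: 1110 XOR 1011 = 0101
  pos 7: 1011 XOR 1011 = 0000
Remainder (last 3 bits) = 000. This is the CRC / FCS.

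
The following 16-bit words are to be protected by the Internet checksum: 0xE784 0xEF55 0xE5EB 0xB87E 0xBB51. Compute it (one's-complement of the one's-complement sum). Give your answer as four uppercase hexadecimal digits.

One's-complement addition (fold any carry out of bit 15 back into bit 0):
  0xE784 + 0xEF55 = 0x1D6D9 → wrap carry → 0xD6DA
  0xD6DA + 0xE5EB = 0x1BCC5 → wrap carry → 0xBCC6
  0xBCC6 + 0xB87E = 0x17544 → wrap carry → 0x7545
  0x7545 + 0xBB51 = 0x13096 → wrap carry → 0x3097
One's-complement sum = 0x3097.
Checksum = ~0x3097 & 0xFFFF = 0xCF68.

CF68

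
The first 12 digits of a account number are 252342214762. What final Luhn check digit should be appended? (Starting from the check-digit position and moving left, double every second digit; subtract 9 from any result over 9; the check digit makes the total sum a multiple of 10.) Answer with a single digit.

Partial digits right→left: 2 6 7 4 1 2 2 4 3 2 5 2
Double every second digit counting from the check-digit position (so the 1st, 3rd, 5th, ... of the partial from the right).
  doubled (with −9 where >9): 4 5 2 4 6 1 → sum 22
  kept as-is: 6 4 2 4 2 2 → sum 20
Total = 22 + 20 = 42.
Check digit = (10 − (42 mod 10)) mod 10 = 8.

8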